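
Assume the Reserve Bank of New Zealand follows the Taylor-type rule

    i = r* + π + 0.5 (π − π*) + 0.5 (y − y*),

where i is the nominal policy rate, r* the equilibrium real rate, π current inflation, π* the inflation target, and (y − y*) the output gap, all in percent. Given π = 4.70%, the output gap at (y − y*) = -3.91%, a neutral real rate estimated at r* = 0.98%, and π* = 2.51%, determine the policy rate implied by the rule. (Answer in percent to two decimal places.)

4.82%

i = 0.98 + 4.70 + 0.5 × (4.70 − 2.51) + 0.5 × (-3.91)
   = 0.98 + 4.7 + 1.095 − 1.955 = 4.82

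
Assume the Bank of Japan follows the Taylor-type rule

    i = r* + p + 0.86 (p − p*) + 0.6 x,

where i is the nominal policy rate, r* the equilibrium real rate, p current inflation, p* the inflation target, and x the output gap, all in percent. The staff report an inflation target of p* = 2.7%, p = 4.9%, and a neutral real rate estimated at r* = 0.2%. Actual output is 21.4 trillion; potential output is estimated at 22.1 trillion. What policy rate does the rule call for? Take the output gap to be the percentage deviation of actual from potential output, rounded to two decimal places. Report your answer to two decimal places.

Output gap = 100 × (21.4 − 22.1) / 22.1 = -3.17%.
i = 0.20 + 4.90 + 0.86 × (4.90 − 2.70) + 0.6 × (-3.17)
   = 0.20 + 4.9 + 1.892 − 1.902 = 5.09

5.09%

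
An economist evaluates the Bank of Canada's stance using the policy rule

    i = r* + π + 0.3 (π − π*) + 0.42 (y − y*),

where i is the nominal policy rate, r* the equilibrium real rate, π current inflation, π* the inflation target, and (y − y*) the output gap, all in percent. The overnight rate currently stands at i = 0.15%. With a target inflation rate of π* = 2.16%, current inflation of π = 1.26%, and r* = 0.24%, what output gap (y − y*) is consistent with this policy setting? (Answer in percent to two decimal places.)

-2.57%

0.42 (y − y*) = 0.15 − 0.24 − 1.26 − 0.3 × (1.26 − 2.16) = -1.08
(y − y*) = -1.08 / 0.42 = -2.57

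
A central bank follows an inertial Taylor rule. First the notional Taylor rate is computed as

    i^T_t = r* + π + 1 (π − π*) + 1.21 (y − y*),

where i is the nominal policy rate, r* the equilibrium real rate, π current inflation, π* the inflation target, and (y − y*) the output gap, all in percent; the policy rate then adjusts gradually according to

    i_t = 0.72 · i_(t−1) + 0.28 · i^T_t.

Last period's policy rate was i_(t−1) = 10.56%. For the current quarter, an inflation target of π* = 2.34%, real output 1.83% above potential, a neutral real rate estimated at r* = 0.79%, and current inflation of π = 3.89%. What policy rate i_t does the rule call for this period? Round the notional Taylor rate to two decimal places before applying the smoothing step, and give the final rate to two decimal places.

9.97%

Output 1.83% above potential → (y − y*) = 1.83.
i^T_t = 0.79 + 3.89 + 1 × (3.89 − 2.34) + 1.21 × 1.83
   = 0.79 + 3.89 + 1.55 + 2.2143 = 8.44
i_t = 0.72 × 10.56 + 0.28 × 8.44 = 7.6032 + 2.3632 = 9.97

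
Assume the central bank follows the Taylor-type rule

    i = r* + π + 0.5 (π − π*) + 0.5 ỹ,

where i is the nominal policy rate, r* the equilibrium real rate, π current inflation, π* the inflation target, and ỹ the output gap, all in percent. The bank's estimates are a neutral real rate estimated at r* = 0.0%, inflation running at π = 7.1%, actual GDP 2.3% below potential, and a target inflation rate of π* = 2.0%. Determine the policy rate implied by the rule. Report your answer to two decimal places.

Output 2.3% below potential → ỹ = -2.3.
i = 0.0 + 7.1 + 0.5 × (7.1 − 2.0) + 0.5 × (-2.3)
   = 0.0 + 7.1 + 2.55 − 1.15 = 8.50

8.50%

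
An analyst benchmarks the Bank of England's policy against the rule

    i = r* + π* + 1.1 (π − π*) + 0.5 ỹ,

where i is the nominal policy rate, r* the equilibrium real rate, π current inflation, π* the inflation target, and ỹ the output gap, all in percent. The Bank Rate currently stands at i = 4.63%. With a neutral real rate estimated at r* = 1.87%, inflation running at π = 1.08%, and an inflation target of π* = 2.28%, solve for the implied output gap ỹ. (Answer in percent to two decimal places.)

3.60%

0.5 ỹ = 4.63 − 1.87 − 2.28 − 1.1 × (1.08 − 2.28) = 1.8
ỹ = 1.8 / 0.5 = 3.60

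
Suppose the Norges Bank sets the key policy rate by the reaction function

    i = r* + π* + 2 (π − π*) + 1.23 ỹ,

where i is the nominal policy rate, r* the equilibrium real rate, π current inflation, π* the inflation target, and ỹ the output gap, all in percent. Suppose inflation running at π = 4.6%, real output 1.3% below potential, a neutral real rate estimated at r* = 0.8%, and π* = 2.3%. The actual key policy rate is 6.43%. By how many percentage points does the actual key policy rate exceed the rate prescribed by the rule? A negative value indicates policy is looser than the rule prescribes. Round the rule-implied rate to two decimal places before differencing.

0.33 pp

Output 1.3% below potential → ỹ = -1.3.
i = 0.8 + 2.3 + 2 × (4.6 − 2.3) + 1.23 × (-1.3)
   = 0.8 + 2.3 + 4.6 − 1.599 = 6.10
Deviation = 6.43 − 6.10 = 0.33 pp.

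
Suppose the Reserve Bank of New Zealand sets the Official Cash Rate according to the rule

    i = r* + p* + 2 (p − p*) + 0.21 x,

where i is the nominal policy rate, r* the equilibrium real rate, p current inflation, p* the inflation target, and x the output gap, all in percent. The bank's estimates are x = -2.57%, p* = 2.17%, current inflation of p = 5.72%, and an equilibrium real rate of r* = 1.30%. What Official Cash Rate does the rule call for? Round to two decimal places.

10.03%

i = 1.30 + 2.17 + 2 × (5.72 − 2.17) + 0.21 × (-2.57)
   = 1.30 + 2.17 + 7.1 − 0.5397 = 10.03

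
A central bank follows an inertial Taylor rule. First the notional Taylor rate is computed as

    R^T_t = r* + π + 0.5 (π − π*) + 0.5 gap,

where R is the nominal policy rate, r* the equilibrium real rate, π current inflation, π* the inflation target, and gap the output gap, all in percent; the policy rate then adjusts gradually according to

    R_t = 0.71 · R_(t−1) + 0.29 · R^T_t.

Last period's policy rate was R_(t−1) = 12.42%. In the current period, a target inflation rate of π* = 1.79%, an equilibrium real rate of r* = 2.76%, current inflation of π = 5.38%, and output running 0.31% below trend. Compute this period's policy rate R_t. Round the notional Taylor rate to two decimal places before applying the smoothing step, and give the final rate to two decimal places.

11.65%

Output 0.31% below potential → gap = -0.31.
R^T_t = 2.76 + 5.38 + 0.5 × (5.38 − 1.79) + 0.5 × (-0.31)
   = 2.76 + 5.38 + 1.795 − 0.155 = 9.78
R_t = 0.71 × 12.42 + 0.29 × 9.78 = 8.8182 + 2.8362 = 11.65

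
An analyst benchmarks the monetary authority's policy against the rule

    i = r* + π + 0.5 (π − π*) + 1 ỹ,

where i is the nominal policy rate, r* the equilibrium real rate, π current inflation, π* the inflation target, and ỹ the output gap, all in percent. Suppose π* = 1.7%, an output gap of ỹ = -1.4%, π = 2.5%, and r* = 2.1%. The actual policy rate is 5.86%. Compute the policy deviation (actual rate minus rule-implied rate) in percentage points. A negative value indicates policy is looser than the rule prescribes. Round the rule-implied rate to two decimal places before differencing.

2.26 pp

i = 2.1 + 2.5 + 0.5 × (2.5 − 1.7) + 1 × (-1.4)
   = 2.1 + 2.5 + 0.4 − 1.4 = 3.60
Deviation = 5.86 − 3.60 = 2.26 pp.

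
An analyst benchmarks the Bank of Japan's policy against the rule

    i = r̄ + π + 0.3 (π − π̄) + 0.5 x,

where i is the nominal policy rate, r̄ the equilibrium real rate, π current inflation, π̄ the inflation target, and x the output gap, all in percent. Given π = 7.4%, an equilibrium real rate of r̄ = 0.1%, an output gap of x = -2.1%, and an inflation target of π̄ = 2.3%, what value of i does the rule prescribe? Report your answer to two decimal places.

i = 0.1 + 7.4 + 0.3 × (7.4 − 2.3) + 0.5 × (-2.1)
   = 0.1 + 7.4 + 1.53 − 1.05 = 7.98

7.98%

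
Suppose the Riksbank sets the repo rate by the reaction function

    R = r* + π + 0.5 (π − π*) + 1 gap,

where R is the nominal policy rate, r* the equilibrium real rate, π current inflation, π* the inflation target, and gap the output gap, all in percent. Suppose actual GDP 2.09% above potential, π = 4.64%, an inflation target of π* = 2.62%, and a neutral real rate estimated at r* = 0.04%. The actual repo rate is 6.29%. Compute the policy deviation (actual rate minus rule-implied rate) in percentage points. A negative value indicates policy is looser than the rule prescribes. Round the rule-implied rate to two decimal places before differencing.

Output 2.09% above potential → gap = 2.09.
R = 0.04 + 4.64 + 0.5 × (4.64 − 2.62) + 1 × 2.09
   = 0.04 + 4.64 + 1.01 + 2.09 = 7.78
Deviation = 6.29 − 7.78 = -1.49 pp.

-1.49 pp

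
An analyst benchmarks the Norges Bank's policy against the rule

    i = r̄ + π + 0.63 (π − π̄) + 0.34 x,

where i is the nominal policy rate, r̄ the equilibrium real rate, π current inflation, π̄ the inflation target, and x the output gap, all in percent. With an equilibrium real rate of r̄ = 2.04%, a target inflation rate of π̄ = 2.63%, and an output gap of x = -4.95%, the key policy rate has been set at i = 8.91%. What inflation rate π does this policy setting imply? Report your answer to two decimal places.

Collecting π: i = r̄ + (1 + 0.63) π − 0.63 π̄ + 0.34 x
1.63 π = 8.91 − 2.04 + 0.63 × 2.63 − 0.34 × (-4.95) = 10.2099
π = 10.2099 / 1.63 = 6.26

6.26%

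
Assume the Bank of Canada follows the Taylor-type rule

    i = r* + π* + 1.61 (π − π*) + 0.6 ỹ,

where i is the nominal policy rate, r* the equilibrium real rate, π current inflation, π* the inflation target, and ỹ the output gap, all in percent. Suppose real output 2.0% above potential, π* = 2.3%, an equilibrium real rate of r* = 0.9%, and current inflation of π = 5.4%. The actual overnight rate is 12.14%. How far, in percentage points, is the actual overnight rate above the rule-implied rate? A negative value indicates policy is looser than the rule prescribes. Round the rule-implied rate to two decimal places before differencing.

2.75 pp

Output 2.0% above potential → ỹ = 2.0.
i = 0.9 + 2.3 + 1.61 × (5.4 − 2.3) + 0.6 × 2.0
   = 0.9 + 2.3 + 4.991 + 1.2 = 9.39
Deviation = 12.14 − 9.39 = 2.75 pp.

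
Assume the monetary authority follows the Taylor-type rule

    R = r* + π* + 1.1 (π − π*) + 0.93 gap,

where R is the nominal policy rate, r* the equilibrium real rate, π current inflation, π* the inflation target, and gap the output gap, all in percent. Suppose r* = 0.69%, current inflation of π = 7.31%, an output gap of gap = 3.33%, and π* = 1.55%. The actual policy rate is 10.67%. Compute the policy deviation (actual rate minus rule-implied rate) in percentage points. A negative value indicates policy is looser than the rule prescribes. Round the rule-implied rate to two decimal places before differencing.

R = 0.69 + 1.55 + 1.1 × (7.31 − 1.55) + 0.93 × 3.33
   = 0.69 + 1.55 + 6.336 + 3.0969 = 11.67
Deviation = 10.67 − 11.67 = -1.00 pp.

-1.00 pp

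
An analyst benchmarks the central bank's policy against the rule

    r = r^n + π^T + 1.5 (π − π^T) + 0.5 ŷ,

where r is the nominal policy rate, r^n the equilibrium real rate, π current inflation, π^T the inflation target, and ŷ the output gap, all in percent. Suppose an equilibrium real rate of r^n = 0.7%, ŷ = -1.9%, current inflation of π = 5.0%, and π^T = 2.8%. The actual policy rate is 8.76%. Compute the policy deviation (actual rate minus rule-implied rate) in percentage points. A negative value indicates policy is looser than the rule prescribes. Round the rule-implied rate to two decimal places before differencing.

r = 0.7 + 2.8 + 1.5 × (5.0 − 2.8) + 0.5 × (-1.9)
   = 0.7 + 2.8 + 3.3 − 0.95 = 5.85
Deviation = 8.76 − 5.85 = 2.91 pp.

2.91 pp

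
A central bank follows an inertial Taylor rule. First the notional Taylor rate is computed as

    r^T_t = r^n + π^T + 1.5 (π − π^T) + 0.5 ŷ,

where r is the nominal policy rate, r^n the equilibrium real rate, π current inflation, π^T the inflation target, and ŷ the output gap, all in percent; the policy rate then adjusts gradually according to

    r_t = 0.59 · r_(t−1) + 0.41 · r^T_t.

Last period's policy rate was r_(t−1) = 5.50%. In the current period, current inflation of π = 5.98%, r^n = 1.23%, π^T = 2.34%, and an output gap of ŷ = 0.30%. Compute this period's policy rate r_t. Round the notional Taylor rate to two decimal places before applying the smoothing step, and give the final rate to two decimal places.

7.01%

r^T_t = 1.23 + 2.34 + 1.5 × (5.98 − 2.34) + 0.5 × 0.30
   = 1.23 + 2.34 + 5.46 + 0.15 = 9.18
r_t = 0.59 × 5.50 + 0.41 × 9.18 = 3.245 + 3.7638 = 7.01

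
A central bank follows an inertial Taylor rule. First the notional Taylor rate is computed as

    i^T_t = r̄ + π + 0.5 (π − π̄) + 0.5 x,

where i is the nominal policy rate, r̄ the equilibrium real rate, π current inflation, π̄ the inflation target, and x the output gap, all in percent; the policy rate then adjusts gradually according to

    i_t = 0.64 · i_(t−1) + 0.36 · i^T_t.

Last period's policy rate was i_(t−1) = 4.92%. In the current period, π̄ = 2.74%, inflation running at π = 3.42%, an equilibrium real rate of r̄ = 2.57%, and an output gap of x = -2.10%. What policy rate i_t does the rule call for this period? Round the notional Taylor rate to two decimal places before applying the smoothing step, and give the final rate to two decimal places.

i^T_t = 2.57 + 3.42 + 0.5 × (3.42 − 2.74) + 0.5 × (-2.10)
   = 2.57 + 3.42 + 0.34 − 1.05 = 5.28
i_t = 0.64 × 4.92 + 0.36 × 5.28 = 3.1488 + 1.9008 = 5.05

5.05%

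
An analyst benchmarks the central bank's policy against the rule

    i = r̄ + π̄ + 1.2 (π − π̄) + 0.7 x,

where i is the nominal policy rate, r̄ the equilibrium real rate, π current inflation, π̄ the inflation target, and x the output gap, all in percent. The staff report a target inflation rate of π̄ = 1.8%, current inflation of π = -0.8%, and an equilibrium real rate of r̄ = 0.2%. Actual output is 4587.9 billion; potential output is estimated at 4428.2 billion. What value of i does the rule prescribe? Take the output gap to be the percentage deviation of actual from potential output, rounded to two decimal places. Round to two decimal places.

1.41%

Output gap = 100 × (4587.9 − 4428.2) / 4428.2 = 3.61%.
i = 0.20 + 1.80 + 1.2 × (-0.80 − 1.80) + 0.7 × 3.61
   = 0.20 + 1.8 − 3.12 + 2.527 = 1.41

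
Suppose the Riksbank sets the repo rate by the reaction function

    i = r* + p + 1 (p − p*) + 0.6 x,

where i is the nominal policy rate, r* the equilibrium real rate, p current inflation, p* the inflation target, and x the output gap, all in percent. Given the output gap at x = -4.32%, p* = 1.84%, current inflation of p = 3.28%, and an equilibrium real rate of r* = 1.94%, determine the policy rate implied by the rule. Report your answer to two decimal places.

4.07%

i = 1.94 + 3.28 + 1 × (3.28 − 1.84) + 0.6 × (-4.32)
   = 1.94 + 3.28 + 1.44 − 2.592 = 4.07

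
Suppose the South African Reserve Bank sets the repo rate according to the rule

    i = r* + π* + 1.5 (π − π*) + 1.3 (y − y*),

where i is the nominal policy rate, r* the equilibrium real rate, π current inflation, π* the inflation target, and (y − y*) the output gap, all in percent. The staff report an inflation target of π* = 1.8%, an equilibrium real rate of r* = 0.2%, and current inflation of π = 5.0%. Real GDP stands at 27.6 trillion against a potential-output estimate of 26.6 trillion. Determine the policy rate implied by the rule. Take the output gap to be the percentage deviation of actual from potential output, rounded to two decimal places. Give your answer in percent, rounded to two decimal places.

11.69%

Output gap = 100 × (27.6 − 26.6) / 26.6 = 3.76%.
i = 0.20 + 1.80 + 1.5 × (5.00 − 1.80) + 1.3 × 3.76
   = 0.20 + 1.8 + 4.8 + 4.888 = 11.69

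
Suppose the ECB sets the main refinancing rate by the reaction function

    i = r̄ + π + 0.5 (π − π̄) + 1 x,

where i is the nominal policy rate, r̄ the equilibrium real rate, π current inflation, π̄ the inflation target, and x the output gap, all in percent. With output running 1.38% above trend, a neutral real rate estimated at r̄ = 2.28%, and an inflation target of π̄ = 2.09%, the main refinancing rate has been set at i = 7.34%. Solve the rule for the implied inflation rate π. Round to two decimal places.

Output 1.38% above potential → x = 1.38.
Collecting π: i = r̄ + (1 + 0.5) π − 0.5 π̄ + 1 x
1.5 π = 7.34 − 2.28 + 0.5 × 2.09 − 1 × 1.38 = 4.725
π = 4.725 / 1.5 = 3.15

3.15%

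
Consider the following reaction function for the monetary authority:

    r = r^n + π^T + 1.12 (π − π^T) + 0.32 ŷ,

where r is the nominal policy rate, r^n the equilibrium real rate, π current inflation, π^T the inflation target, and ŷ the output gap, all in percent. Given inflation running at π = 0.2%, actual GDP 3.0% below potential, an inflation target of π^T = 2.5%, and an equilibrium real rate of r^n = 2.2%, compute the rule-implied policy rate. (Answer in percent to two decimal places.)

1.16%

Output 3.0% below potential → ŷ = -3.0.
r = 2.2 + 2.5 + 1.12 × (0.2 − 2.5) + 0.32 × (-3.0)
   = 2.2 + 2.5 − 2.576 − 0.96 = 1.16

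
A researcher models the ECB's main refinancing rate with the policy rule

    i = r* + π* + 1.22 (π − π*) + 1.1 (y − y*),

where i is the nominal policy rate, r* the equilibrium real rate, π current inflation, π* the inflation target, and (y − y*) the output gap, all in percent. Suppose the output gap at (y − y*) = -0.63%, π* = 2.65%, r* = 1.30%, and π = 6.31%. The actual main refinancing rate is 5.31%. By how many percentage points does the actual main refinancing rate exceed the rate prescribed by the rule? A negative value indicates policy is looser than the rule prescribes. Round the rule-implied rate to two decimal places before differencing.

i = 1.30 + 2.65 + 1.22 × (6.31 − 2.65) + 1.1 × (-0.63)
   = 1.30 + 2.65 + 4.4652 − 0.693 = 7.72
Deviation = 5.31 − 7.72 = -2.41 pp.

-2.41 pp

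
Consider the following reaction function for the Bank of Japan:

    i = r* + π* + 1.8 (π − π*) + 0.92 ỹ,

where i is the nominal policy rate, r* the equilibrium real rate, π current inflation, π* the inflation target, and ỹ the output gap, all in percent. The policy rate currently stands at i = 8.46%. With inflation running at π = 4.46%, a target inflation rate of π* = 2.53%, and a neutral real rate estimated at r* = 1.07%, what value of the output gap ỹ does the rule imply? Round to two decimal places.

1.51%

0.92 ỹ = 8.46 − 1.07 − 2.53 − 1.8 × (4.46 − 2.53) = 1.386
ỹ = 1.386 / 0.92 = 1.51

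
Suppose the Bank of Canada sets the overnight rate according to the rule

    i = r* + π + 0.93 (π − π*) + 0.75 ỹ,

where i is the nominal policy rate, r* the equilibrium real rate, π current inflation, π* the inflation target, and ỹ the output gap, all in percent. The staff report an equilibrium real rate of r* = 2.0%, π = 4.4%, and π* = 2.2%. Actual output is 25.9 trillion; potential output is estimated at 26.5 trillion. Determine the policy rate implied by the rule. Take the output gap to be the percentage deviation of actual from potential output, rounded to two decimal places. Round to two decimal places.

Output gap = 100 × (25.9 − 26.5) / 26.5 = -2.26%.
i = 2.00 + 4.40 + 0.93 × (4.40 − 2.20) + 0.75 × (-2.26)
   = 2.00 + 4.4 + 2.046 − 1.695 = 6.75

6.75%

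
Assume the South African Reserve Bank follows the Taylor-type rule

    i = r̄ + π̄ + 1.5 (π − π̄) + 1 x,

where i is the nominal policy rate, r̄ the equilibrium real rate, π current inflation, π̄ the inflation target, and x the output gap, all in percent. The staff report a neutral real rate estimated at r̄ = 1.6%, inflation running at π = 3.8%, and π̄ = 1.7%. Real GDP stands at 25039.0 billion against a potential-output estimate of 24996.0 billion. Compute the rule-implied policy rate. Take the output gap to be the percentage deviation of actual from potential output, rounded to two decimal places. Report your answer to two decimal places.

Output gap = 100 × (25039.0 − 24996.0) / 24996.0 = 0.17%.
i = 1.60 + 1.70 + 1.5 × (3.80 − 1.70) + 1 × 0.17
   = 1.60 + 1.7 + 3.15 + 0.17 = 6.62

6.62%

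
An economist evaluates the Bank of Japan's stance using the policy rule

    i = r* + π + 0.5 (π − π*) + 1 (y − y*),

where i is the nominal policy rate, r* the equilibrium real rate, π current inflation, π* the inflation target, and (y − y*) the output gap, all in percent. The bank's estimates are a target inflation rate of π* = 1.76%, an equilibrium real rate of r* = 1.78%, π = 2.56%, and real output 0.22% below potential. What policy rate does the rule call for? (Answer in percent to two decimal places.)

4.52%

Output 0.22% below potential → (y − y*) = -0.22.
i = 1.78 + 2.56 + 0.5 × (2.56 − 1.76) + 1 × (-0.22)
   = 1.78 + 2.56 + 0.4 − 0.22 = 4.52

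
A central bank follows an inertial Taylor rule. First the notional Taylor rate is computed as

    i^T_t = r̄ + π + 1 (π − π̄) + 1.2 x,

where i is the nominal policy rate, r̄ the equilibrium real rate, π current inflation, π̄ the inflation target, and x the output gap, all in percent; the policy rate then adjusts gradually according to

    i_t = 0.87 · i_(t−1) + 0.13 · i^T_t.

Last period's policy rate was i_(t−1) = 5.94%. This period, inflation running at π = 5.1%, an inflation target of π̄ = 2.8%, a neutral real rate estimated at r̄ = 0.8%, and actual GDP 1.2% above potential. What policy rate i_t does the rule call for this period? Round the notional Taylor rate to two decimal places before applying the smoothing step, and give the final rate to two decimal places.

6.42%

Output 1.2% above potential → x = 1.2.
i^T_t = 0.8 + 5.1 + 1 × (5.1 − 2.8) + 1.2 × 1.2
   = 0.8 + 5.1 + 2.3 + 1.44 = 9.64
i_t = 0.87 × 5.94 + 0.13 × 9.64 = 5.1678 + 1.2532 = 6.42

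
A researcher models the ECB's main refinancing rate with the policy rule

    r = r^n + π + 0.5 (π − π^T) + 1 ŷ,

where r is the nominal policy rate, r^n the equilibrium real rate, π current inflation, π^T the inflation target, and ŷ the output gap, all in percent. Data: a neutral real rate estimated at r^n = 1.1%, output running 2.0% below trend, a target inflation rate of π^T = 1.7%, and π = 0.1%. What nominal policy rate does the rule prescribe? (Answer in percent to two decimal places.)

Output 2.0% below potential → ŷ = -2.0.
r = 1.1 + 0.1 + 0.5 × (0.1 − 1.7) + 1 × (-2.0)
   = 1.1 + 0.1 − 0.8 − 2 = -1.60

-1.60%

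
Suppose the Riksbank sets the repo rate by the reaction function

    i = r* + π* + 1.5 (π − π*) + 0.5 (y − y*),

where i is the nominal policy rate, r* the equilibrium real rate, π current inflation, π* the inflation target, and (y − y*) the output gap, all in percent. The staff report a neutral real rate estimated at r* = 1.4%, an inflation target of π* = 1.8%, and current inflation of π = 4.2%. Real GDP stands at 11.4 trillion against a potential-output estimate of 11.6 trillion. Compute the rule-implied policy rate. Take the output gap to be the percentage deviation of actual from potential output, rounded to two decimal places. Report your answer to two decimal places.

5.94%

Output gap = 100 × (11.4 − 11.6) / 11.6 = -1.72%.
i = 1.40 + 1.80 + 1.5 × (4.20 − 1.80) + 0.5 × (-1.72)
   = 1.40 + 1.8 + 3.6 − 0.86 = 5.94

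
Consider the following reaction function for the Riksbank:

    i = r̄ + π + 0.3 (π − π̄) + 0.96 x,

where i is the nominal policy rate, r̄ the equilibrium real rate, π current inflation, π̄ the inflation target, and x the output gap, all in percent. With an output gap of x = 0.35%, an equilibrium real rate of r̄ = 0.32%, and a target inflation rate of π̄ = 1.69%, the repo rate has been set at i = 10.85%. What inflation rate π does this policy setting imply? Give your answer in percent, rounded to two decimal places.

Collecting π: i = r̄ + (1 + 0.3) π − 0.3 π̄ + 0.96 x
1.3 π = 10.85 − 0.32 + 0.3 × 1.69 − 0.96 × 0.35 = 10.701
π = 10.701 / 1.3 = 8.23

8.23%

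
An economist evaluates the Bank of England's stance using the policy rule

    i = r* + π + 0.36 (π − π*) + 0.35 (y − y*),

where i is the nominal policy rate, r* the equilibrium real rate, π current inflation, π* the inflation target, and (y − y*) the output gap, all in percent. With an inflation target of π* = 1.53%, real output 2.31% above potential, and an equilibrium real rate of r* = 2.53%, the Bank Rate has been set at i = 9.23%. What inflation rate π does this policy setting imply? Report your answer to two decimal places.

4.74%

Output 2.31% above potential → (y − y*) = 2.31.
Collecting π: i = r* + (1 + 0.36) π − 0.36 π* + 0.35 (y − y*)
1.36 π = 9.23 − 2.53 + 0.36 × 1.53 − 0.35 × 2.31 = 6.4423
π = 6.4423 / 1.36 = 4.74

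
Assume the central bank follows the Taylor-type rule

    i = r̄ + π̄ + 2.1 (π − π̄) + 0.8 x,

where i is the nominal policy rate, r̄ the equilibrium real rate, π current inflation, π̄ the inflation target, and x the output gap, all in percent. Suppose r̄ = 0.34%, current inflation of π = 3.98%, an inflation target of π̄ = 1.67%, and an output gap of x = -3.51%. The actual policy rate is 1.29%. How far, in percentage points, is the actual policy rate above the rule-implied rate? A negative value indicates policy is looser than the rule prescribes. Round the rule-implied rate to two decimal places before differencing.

-2.76 pp

i = 0.34 + 1.67 + 2.1 × (3.98 − 1.67) + 0.8 × (-3.51)
   = 0.34 + 1.67 + 4.851 − 2.808 = 4.05
Deviation = 1.29 − 4.05 = -2.76 pp.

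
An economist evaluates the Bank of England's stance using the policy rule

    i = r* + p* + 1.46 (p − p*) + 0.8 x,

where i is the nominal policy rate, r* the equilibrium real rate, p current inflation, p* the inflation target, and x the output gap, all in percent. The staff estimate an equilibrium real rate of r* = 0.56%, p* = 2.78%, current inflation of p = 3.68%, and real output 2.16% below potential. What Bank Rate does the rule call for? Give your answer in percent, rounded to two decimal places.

Output 2.16% below potential → x = -2.16.
i = 0.56 + 2.78 + 1.46 × (3.68 − 2.78) + 0.8 × (-2.16)
   = 0.56 + 2.78 + 1.314 − 1.728 = 2.93

2.93%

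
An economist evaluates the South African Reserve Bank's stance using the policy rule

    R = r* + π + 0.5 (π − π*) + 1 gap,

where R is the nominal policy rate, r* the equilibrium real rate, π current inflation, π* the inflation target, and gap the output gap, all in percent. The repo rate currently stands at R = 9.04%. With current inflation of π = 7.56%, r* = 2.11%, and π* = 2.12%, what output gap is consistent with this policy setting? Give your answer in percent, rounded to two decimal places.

-3.35%

1 gap = 9.04 − 2.11 − 7.56 − 0.5 × (7.56 − 2.12) = -3.35
gap = -3.35 / 1 = -3.35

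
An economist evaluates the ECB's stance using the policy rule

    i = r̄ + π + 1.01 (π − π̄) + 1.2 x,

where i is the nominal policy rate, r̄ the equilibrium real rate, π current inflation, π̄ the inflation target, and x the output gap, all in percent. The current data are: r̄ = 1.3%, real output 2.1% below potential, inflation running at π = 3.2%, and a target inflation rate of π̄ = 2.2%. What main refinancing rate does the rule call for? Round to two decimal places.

Output 2.1% below potential → x = -2.1.
i = 1.3 + 3.2 + 1.01 × (3.2 − 2.2) + 1.2 × (-2.1)
   = 1.3 + 3.2 + 1.01 − 2.52 = 2.99

2.99%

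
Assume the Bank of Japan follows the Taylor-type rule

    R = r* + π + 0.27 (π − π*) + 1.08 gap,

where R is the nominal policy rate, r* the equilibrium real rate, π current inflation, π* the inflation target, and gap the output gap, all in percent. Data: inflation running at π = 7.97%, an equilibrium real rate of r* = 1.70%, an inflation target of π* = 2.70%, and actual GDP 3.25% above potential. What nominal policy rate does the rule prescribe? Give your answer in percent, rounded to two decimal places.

Output 3.25% above potential → gap = 3.25.
R = 1.70 + 7.97 + 0.27 × (7.97 − 2.70) + 1.08 × 3.25
   = 1.70 + 7.97 + 1.4229 + 3.51 = 14.60

14.60%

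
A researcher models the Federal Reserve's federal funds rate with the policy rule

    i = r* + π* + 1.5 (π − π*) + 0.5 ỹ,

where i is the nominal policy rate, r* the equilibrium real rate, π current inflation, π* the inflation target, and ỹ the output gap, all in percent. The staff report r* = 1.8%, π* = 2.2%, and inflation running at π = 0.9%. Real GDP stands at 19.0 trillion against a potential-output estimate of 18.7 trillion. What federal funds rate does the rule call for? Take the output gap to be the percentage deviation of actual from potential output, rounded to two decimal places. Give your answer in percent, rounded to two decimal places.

Output gap = 100 × (19.0 − 18.7) / 18.7 = 1.60%.
i = 1.80 + 2.20 + 1.5 × (0.90 − 2.20) + 0.5 × 1.60
   = 1.80 + 2.2 − 1.95 + 0.8 = 2.85

2.85%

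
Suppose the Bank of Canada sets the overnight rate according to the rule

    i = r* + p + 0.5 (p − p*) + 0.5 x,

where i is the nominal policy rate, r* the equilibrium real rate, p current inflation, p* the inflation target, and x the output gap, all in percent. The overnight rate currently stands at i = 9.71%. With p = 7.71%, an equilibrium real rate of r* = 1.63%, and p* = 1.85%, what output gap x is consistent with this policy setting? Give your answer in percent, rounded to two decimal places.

-5.12%

0.5 x = 9.71 − 1.63 − 7.71 − 0.5 × (7.71 − 1.85) = -2.56
x = -2.56 / 0.5 = -5.12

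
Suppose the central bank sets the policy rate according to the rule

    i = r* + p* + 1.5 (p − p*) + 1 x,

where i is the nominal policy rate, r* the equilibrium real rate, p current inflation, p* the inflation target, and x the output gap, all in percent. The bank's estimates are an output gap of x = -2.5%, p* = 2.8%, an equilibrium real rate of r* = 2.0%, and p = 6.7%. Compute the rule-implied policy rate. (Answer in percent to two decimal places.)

8.15%

i = 2.0 + 2.8 + 1.5 × (6.7 − 2.8) + 1 × (-2.5)
   = 2.0 + 2.8 + 5.85 − 2.5 = 8.15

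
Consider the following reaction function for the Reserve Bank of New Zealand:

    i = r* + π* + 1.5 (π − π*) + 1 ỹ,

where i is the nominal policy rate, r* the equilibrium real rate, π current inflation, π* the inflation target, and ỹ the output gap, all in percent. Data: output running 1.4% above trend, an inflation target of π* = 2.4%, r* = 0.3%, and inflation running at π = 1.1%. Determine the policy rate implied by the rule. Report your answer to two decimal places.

Output 1.4% above potential → ỹ = 1.4.
i = 0.3 + 2.4 + 1.5 × (1.1 − 2.4) + 1 × 1.4
   = 0.3 + 2.4 − 1.95 + 1.4 = 2.15

2.15%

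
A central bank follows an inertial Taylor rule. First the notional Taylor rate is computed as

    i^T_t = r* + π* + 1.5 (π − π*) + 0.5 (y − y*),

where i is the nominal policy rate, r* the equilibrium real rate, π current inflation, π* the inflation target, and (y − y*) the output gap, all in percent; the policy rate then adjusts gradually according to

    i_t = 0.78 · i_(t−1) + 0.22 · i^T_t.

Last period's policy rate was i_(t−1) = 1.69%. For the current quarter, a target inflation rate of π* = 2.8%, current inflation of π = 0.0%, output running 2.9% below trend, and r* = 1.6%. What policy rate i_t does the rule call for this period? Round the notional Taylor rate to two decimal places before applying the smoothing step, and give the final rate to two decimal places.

Output 2.9% below potential → (y − y*) = -2.9.
i^T_t = 1.6 + 2.8 + 1.5 × (0.0 − 2.8) + 0.5 × (-2.9)
   = 1.6 + 2.8 − 4.2 − 1.45 = -1.25
i_t = 0.78 × 1.69 + 0.22 × (-1.25) = 1.3182 − 0.275 = 1.04

1.04%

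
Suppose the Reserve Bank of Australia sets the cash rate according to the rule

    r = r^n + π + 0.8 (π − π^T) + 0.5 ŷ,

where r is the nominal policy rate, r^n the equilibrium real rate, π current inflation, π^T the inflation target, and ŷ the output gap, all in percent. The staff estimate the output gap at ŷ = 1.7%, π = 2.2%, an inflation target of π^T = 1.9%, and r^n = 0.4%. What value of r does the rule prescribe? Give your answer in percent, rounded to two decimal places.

3.69%

r = 0.4 + 2.2 + 0.8 × (2.2 − 1.9) + 0.5 × 1.7
   = 0.4 + 2.2 + 0.24 + 0.85 = 3.69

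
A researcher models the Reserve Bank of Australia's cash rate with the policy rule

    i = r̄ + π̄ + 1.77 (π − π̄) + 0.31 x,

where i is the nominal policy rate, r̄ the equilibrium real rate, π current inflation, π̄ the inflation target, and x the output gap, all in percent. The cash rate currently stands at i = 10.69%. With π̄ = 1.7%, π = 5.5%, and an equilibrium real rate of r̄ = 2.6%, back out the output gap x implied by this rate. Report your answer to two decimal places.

0.31 x = 10.69 − 2.6 − 1.7 − 1.77 × (5.5 − 1.7) = -0.336
x = -0.336 / 0.31 = -1.08

-1.08%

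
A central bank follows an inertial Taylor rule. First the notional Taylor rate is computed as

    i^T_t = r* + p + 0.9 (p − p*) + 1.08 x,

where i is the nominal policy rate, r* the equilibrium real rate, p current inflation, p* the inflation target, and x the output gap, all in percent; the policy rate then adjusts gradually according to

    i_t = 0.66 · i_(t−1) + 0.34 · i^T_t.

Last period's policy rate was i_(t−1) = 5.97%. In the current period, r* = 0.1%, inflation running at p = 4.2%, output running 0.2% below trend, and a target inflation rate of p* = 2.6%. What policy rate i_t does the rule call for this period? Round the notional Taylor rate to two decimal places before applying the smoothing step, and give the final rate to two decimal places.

Output 0.2% below potential → x = -0.2.
i^T_t = 0.1 + 4.2 + 0.9 × (4.2 − 2.6) + 1.08 × (-0.2)
   = 0.1 + 4.2 + 1.44 − 0.216 = 5.52
i_t = 0.66 × 5.97 + 0.34 × 5.52 = 3.9402 + 1.8768 = 5.82

5.82%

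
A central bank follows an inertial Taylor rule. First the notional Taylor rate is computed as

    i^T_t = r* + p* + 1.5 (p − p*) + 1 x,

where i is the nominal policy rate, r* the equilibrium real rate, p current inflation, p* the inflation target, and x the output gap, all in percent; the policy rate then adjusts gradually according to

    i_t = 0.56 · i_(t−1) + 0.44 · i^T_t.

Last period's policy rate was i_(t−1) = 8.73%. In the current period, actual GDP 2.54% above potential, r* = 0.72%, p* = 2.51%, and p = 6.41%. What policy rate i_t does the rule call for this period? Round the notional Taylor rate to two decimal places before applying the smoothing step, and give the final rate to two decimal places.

10.00%

Output 2.54% above potential → x = 2.54.
i^T_t = 0.72 + 2.51 + 1.5 × (6.41 − 2.51) + 1 × 2.54
   = 0.72 + 2.51 + 5.85 + 2.54 = 11.62
i_t = 0.56 × 8.73 + 0.44 × 11.62 = 4.8888 + 5.1128 = 10.00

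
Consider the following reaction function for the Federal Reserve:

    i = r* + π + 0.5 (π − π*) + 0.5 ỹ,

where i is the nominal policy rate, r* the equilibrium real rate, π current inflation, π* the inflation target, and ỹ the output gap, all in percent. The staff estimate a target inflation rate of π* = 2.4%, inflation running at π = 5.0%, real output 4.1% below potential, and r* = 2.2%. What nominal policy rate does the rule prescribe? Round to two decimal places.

Output 4.1% below potential → ỹ = -4.1.
i = 2.2 + 5.0 + 0.5 × (5.0 − 2.4) + 0.5 × (-4.1)
   = 2.2 + 5 + 1.3 − 2.05 = 6.45

6.45%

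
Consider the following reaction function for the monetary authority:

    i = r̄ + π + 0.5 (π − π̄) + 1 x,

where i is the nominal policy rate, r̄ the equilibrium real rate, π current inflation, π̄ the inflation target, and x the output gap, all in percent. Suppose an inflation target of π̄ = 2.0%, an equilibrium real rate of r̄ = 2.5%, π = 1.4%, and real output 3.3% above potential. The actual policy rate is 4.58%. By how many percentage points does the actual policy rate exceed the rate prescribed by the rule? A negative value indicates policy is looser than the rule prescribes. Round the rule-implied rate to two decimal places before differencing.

-2.32 pp

Output 3.3% above potential → x = 3.3.
i = 2.5 + 1.4 + 0.5 × (1.4 − 2.0) + 1 × 3.3
   = 2.5 + 1.4 − 0.3 + 3.3 = 6.90
Deviation = 4.58 − 6.90 = -2.32 pp.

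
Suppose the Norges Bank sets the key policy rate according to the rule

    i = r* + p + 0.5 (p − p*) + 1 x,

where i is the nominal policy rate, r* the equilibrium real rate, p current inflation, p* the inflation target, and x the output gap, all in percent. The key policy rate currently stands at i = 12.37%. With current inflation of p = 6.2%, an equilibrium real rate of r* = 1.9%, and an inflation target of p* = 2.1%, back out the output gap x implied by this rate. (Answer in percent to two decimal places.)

2.22%

1 x = 12.37 − 1.9 − 6.2 − 0.5 × (6.2 − 2.1) = 2.22
x = 2.22 / 1 = 2.22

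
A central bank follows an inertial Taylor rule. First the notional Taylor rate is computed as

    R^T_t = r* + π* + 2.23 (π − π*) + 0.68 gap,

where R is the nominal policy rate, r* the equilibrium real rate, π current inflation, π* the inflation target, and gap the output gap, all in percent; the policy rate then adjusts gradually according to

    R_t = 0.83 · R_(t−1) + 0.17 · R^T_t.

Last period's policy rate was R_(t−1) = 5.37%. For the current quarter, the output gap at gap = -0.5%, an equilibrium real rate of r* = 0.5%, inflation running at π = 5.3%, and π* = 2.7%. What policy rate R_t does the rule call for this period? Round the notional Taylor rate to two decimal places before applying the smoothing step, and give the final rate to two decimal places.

5.93%

R^T_t = 0.5 + 2.7 + 2.23 × (5.3 − 2.7) + 0.68 × (-0.5)
   = 0.5 + 2.7 + 5.798 − 0.34 = 8.66
R_t = 0.83 × 5.37 + 0.17 × 8.66 = 4.4571 + 1.4722 = 5.93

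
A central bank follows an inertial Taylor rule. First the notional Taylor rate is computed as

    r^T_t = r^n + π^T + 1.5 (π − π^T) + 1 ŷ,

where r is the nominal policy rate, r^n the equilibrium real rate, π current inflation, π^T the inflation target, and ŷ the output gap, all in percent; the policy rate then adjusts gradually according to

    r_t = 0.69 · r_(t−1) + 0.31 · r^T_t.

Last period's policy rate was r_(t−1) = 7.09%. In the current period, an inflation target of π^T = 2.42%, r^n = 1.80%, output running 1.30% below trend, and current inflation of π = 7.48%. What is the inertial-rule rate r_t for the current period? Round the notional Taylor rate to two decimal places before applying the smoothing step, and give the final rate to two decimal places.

Output 1.30% below potential → ŷ = -1.30.
r^T_t = 1.80 + 2.42 + 1.5 × (7.48 − 2.42) + 1 × (-1.30)
   = 1.80 + 2.42 + 7.59 − 1.3 = 10.51
r_t = 0.69 × 7.09 + 0.31 × 10.51 = 4.8921 + 3.2581 = 8.15

8.15%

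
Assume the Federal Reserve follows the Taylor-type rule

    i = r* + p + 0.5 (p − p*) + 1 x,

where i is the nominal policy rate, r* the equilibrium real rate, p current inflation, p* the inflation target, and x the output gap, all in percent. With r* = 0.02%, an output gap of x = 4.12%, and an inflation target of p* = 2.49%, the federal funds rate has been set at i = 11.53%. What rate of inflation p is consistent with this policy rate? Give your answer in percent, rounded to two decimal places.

Collecting p: i = r* + (1 + 0.5) p − 0.5 p* + 1 x
1.5 p = 11.53 − 0.02 + 0.5 × 2.49 − 1 × 4.12 = 8.635
p = 8.635 / 1.5 = 5.76

5.76%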